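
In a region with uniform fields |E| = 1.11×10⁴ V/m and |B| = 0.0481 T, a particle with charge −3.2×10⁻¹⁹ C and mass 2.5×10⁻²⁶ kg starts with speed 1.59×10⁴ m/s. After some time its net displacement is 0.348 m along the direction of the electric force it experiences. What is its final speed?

B does no work; ΔKE = |q|E d.
½mv_f² = ½mv₀² + |q|Ed = ½(2.5×10⁻²⁶)(1.59×10⁴)² + (3.2×10⁻¹⁹)(1.11×10⁴)(0.348) ≈ 3.160×10⁻¹⁸ J + 1.236×10⁻¹⁵ J ≈ 1.239×10⁻¹⁵ J.
v_f = √(2·1.239×10⁻¹⁵/2.5×10⁻²⁶) ≈ 3.15×10⁵ m/s.

v_f ≈ 3.15×10⁵ m/s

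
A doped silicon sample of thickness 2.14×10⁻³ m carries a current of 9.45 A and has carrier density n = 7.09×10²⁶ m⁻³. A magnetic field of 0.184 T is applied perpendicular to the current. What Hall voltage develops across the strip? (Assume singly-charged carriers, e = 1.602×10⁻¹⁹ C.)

V_H ≈ 7.15×10⁻⁶ V

V_H = IB/(n e t).
V_H = (9.45)(0.184)/((7.09×10²⁶)(1.602×10⁻¹⁹)(2.14×10⁻³)) ≈ 7.15×10⁻⁶ V.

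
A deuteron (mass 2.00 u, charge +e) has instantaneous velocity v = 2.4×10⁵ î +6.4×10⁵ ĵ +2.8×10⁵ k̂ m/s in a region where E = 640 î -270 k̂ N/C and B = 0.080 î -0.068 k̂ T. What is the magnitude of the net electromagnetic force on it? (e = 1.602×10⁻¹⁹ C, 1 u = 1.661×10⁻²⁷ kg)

|F| ≈ 1.24×10⁻¹⁴ N

v×B = (-4.35×10⁴, 3.87×10⁴, -5.12×10⁴) N/C.
E + v×B = (-4.29×10⁴, 3.87×10⁴, -5.15×10⁴) N/C.
F = q(E + v×B) = (1.602×10⁻¹⁹ C)·(-4.29×10⁴, 3.87×10⁴, -5.15×10⁴) = (-6.87×10⁻¹⁵, 6.20×10⁻¹⁵, -8.25×10⁻¹⁵) N.
|F| = 1.24×10⁻¹⁴ N.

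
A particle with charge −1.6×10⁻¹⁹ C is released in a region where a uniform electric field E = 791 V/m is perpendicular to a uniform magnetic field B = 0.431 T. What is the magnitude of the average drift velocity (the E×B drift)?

v_d ≈ 1840 m/s

The steady drift has the magnetic force balancing the electric force, so v_d = E/B.
v_d = 791/0.431 = 1840 m/s.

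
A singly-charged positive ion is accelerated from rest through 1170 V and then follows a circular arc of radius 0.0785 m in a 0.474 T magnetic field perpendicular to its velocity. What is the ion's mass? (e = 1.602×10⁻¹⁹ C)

m ≈ 9.48×10⁻²⁶ kg

Combine |q|V = ½mv² and r = mv/(|q|B): eliminate v to get m = qB²r²/(2V).
m = (1.602×10⁻¹⁹)(0.474)²(0.0785)²/(2·1170) ≈ 9.48×10⁻²⁶ kg.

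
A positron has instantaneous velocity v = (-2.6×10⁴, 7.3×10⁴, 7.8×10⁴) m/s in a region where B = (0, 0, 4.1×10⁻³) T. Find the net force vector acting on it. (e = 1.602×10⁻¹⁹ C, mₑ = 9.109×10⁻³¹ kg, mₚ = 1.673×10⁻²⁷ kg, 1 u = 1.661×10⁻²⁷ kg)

F ≈ (4.79×10⁻¹⁷, 1.71×10⁻¹⁷, 0) N

v×B = (299, 107, 0) N/C.
F = q v×B = (1.602×10⁻¹⁹ C)·(299, 107, 0) = (4.79×10⁻¹⁷, 1.71×10⁻¹⁷, 0) N.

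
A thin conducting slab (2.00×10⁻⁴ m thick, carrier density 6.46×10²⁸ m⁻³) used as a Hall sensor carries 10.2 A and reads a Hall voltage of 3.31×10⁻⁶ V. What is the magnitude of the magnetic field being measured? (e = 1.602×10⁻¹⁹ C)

From V_H = IB/(n e t), B = V_H n e t / I.
B = (3.31×10⁻⁶)(6.46×10²⁸)(1.602×10⁻¹⁹)(2.00×10⁻⁴)/10.2 ≈ 0.672 T.

B ≈ 0.672 T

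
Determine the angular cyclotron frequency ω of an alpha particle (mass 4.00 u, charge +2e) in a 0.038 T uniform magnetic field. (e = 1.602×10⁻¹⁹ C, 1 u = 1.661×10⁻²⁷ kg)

ω ≈ 1.8×10⁶ rad/s

ω = |q|B/m.
ω = (3.204×10⁻¹⁹)(0.038)/6.644×10⁻²⁷ ≈ 1.8×10⁶ rad/s.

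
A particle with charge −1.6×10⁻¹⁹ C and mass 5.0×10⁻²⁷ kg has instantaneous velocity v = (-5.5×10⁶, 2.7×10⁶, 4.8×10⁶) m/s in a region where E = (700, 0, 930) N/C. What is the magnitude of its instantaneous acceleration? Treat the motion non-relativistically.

Only an electric field acts, so F = qE = (−1.6×10⁻¹⁹ C)·(700, 0, 930) = (-1.12×10⁻¹⁶, 0, -1.49×10⁻¹⁶) N.
|a| = |F|/m = 1.862×10⁻¹⁶/5.0×10⁻²⁷ ≈ 3.72×10¹⁰ m/s².

|a| ≈ 3.72×10¹⁰ m/s²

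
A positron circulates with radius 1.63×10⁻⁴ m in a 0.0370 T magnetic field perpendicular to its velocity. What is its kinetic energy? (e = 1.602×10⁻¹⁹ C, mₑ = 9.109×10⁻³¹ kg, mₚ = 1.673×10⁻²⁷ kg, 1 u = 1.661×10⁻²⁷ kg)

v = |q|Br/m, then KE = ½mv² = (qBr)²/(2m).
v = (1.602×10⁻¹⁹)(0.0370)(1.63×10⁻⁴)/9.109×10⁻³¹ ≈ 1.061×10⁶ m/s.
KE = ½(9.109×10⁻³¹)(1.061×10⁶)² ≈ 5.12×10⁻¹⁹ J = 3.20 eV.

KE ≈ 3.20 eV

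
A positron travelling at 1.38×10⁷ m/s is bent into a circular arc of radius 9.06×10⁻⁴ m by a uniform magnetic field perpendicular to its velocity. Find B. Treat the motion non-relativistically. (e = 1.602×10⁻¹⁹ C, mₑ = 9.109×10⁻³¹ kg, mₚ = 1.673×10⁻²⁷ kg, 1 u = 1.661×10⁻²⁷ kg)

From |q|vB = mv²/r, B = mv/(|q|r).
B = (9.109×10⁻³¹)(1.38×10⁷)/((1.602×10⁻¹⁹)(9.06×10⁻⁴)) ≈ 0.0866 T.

B ≈ 0.0866 T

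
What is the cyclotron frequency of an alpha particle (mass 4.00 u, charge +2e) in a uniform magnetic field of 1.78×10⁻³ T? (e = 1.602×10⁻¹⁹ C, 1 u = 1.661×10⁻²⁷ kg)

f = |q|B/(2πm).
f = (3.204×10⁻¹⁹)(1.78×10⁻³)/(2π·6.644×10⁻²⁷) ≈ 1.37×10⁴ Hz.

f ≈ 1.37×10⁴ Hz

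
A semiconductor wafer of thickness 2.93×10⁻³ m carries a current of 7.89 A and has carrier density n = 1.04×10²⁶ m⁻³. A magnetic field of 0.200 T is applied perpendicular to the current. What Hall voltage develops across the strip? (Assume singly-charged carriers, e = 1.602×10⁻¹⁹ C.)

V_H ≈ 3.23×10⁻⁵ V

V_H = IB/(n e t).
V_H = (7.89)(0.200)/((1.04×10²⁶)(1.602×10⁻¹⁹)(2.93×10⁻³)) ≈ 3.23×10⁻⁵ V.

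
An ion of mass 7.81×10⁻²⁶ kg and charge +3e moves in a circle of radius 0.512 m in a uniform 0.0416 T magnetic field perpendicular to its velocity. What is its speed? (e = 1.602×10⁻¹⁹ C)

v ≈ 1.31×10⁵ m/s

From |q|vB = mv²/r, v = |q|Br/m.
v = (4.806×10⁻¹⁹)(0.0416)(0.512)/7.81×10⁻²⁶ ≈ 1.31×10⁵ m/s.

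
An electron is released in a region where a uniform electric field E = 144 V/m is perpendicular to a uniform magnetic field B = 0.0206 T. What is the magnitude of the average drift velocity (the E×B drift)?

The E×B drift speed is v_d = E/B.
v_d = 144/0.0206 = 6990 m/s.

v_d ≈ 6990 m/s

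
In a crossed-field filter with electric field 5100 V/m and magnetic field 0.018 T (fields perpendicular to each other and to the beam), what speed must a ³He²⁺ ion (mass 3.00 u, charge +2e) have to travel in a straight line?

For undeflected motion the electric and magnetic forces balance: qE = qvB.
v = E/B = 5100/0.018 = 2.8×10⁵ m/s.
The result is independent of the particle's charge and mass.

v = 2.8×10⁵ m/s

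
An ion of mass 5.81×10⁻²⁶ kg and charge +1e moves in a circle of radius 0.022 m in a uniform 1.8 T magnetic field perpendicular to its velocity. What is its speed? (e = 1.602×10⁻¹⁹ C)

v ≈ 1.1×10⁵ m/s

From |q|vB = mv²/r, v = |q|Br/m.
v = (1.602×10⁻¹⁹)(1.8)(0.022)/5.81×10⁻²⁶ ≈ 1.1×10⁵ m/s.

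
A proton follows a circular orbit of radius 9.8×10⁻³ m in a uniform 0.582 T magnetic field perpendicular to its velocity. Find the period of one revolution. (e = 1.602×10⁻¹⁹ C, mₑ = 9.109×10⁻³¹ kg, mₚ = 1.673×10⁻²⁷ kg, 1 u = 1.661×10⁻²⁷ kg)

The cyclotron period depends only on m, q, B: T = 2πm/(|q|B).
T = 2π(1.673×10⁻²⁷)/((1.602×10⁻¹⁹)(0.582)) ≈ 1.13×10⁻⁷ s.

T ≈ 1.13×10⁻⁷ s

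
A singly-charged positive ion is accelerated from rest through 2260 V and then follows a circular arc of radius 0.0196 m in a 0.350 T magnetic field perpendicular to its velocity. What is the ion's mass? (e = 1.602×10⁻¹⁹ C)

Combine |q|V = ½mv² and r = mv/(|q|B): eliminate v to get m = qB²r²/(2V).
m = (1.602×10⁻¹⁹)(0.350)²(0.0196)²/(2·2260) ≈ 1.67×10⁻²⁷ kg.

m ≈ 1.67×10⁻²⁷ kg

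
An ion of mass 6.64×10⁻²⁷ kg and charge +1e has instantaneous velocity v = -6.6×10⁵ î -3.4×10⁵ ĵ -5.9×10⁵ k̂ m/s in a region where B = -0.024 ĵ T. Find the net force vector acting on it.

v×B = (-1.42×10⁴, 0, 1.58×10⁴) N/C.
F = q v×B = (1.602×10⁻¹⁹ C)·(-1.42×10⁴, 0, 1.58×10⁴) = (-2.27×10⁻¹⁵, 0, 2.54×10⁻¹⁵) N.

F ≈ (-2.27×10⁻¹⁵, 0, 2.54×10⁻¹⁵) N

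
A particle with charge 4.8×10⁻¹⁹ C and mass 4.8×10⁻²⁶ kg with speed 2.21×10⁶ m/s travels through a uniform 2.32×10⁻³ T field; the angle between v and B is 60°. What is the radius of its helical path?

v⊥ = v sinθ = 2.21×10⁶·sin60° ≈ 1.914×10⁶ m/s.
r = m v⊥/(|q|B) = (4.8×10⁻²⁶)(1.914×10⁶)/((4.8×10⁻¹⁹)(2.32×10⁻³)) ≈ 82.5 m.

r ≈ 82.5 m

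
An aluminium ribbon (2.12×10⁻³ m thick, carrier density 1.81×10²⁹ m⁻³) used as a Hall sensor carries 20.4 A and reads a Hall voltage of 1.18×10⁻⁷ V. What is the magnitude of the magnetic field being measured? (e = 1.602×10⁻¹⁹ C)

From V_H = IB/(n e t), B = V_H n e t / I.
B = (1.18×10⁻⁷)(1.81×10²⁹)(1.602×10⁻¹⁹)(2.12×10⁻³)/20.4 ≈ 0.356 T.

B ≈ 0.356 T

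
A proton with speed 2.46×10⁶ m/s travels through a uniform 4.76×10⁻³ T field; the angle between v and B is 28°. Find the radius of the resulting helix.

v⊥ = v sinθ = 2.46×10⁶·sin28° ≈ 1.155×10⁶ m/s.
r = m v⊥/(|q|B) = (1.673×10⁻²⁷)(1.155×10⁶)/((1.602×10⁻¹⁹)(4.76×10⁻³)) ≈ 2.53 m.

r ≈ 2.53 m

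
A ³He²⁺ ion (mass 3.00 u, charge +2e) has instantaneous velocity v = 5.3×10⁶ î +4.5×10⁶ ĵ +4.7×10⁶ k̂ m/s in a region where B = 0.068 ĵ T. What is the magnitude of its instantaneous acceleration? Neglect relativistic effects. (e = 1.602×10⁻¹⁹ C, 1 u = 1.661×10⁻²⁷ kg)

v×B = (-3.20×10⁵, 0, 3.60×10⁵) N/C.
F = q v×B = (3.204×10⁻¹⁹ C)·(-3.20×10⁵, 0, 3.60×10⁵) = (-1.02×10⁻¹³, 0, 1.15×10⁻¹³) N.
|a| = |F|/m = 1.543×10⁻¹³/4.983×10⁻²⁷ ≈ 3.10×10¹³ m/s².

|a| ≈ 3.10×10¹³ m/s²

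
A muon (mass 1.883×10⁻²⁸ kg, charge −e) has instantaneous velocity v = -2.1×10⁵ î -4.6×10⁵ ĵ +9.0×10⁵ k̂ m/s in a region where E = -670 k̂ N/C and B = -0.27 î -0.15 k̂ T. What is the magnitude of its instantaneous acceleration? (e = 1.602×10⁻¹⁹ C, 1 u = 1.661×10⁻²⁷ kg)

|a| ≈ 2.63×10¹⁴ m/s²

v×B = (6.90×10⁴, -2.74×10⁵, -1.24×10⁵) N/C.
E + v×B = (6.90×10⁴, -2.74×10⁵, -1.25×10⁵) N/C.
F = q(E + v×B) = (−1.602×10⁻¹⁹ C)·(6.90×10⁴, -2.74×10⁵, -1.25×10⁵) = (-1.11×10⁻¹⁴, 4.40×10⁻¹⁴, 2.00×10⁻¹⁴) N.
|a| = |F|/m = 4.956×10⁻¹⁴/1.883×10⁻²⁸ ≈ 2.63×10¹⁴ m/s².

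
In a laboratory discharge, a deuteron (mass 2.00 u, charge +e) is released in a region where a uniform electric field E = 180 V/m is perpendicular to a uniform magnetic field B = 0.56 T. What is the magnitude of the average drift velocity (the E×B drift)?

v_d ≈ 320 m/s

The steady drift has the magnetic force balancing the electric force, so v_d = E/B.
v_d = 180/0.56 = 320 m/s.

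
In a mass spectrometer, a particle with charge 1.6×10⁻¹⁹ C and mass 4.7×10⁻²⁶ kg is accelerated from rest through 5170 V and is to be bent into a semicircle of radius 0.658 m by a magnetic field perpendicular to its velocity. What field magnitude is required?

v = √(2|q|V/m) = √(2·1.6×10⁻¹⁹·5170/4.7×10⁻²⁶) ≈ 1.876×10⁵ m/s.
B = mv/(|q|r) = (4.7×10⁻²⁶)(1.876×10⁵)/((1.6×10⁻¹⁹)(0.658)) ≈ 0.0838 T.

B ≈ 0.0838 T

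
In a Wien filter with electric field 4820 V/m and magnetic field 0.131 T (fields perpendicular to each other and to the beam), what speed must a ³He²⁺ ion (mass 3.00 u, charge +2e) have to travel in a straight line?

Zero net Lorentz force requires |qE| = |q v×B|, i.e. E = vB.
v = E/B = 4820/0.131 = 3.68×10⁴ m/s.

v = 3.68×10⁴ m/s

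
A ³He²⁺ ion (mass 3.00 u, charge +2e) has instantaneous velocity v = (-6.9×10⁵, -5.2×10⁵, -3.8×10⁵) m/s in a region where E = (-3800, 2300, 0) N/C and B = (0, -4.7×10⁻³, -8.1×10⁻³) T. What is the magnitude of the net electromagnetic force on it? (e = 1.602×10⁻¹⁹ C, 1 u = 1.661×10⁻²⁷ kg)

|F| ≈ 1.54×10⁻¹⁵ N

v×B = (2430, -5590, 3240) N/C.
E + v×B = (-1370, -3290, 3240) N/C.
F = q(E + v×B) = (3.204×10⁻¹⁹ C)·(-1370, -3290, 3240) = (-4.40×10⁻¹⁶, -1.05×10⁻¹⁵, 1.04×10⁻¹⁵) N.
|F| = 1.54×10⁻¹⁵ N.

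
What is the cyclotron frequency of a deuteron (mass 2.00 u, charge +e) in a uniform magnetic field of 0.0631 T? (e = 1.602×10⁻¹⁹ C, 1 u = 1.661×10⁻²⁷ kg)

f = |q|B/(2πm).
f = (1.602×10⁻¹⁹)(0.0631)/(2π·3.322×10⁻²⁷) ≈ 4.84×10⁵ Hz.

f ≈ 4.84×10⁵ Hz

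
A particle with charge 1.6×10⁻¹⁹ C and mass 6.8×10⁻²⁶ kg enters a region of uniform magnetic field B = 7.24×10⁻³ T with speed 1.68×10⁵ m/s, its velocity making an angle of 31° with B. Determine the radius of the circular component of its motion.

r ≈ 5.08 m

v⊥ = v sinθ = 1.68×10⁵·sin31° ≈ 8.653×10⁴ m/s.
r = m v⊥/(|q|B) = (6.8×10⁻²⁶)(8.653×10⁴)/((1.6×10⁻¹⁹)(7.24×10⁻³)) ≈ 5.08 m.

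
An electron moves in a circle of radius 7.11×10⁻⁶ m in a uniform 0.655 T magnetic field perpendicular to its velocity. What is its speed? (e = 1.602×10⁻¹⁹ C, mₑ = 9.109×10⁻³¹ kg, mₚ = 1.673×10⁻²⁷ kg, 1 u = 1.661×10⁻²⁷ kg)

v ≈ 8.19×10⁵ m/s

From |q|vB = mv²/r, v = |q|Br/m.
v = (1.602×10⁻¹⁹)(0.655)(7.11×10⁻⁶)/9.109×10⁻³¹ ≈ 8.19×10⁵ m/s.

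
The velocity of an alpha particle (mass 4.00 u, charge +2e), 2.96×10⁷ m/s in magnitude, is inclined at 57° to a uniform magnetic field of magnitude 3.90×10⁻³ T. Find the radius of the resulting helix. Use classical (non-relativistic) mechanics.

v⊥ = v sinθ = 2.96×10⁷·sin57° ≈ 2.482×10⁷ m/s.
r = m v⊥/(|q|B) = (6.644×10⁻²⁷)(2.482×10⁷)/((3.204×10⁻¹⁹)(3.90×10⁻³)) ≈ 132 m.

r ≈ 132 m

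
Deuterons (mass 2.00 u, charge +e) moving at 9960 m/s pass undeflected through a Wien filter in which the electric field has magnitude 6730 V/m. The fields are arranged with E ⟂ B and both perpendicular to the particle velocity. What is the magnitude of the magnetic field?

Balance of forces in the selector: qE = qvB ⇒ B = E/v.
B = 6730/9960 = 0.676 T.

B = 0.676 T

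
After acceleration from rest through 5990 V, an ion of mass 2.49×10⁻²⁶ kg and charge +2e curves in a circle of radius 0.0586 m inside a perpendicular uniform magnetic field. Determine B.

B ≈ 0.521 T

v = √(2|q|V/m) = √(2·3.204×10⁻¹⁹·5990/2.49×10⁻²⁶) ≈ 3.926×10⁵ m/s.
B = mv/(|q|r) = (2.49×10⁻²⁶)(3.926×10⁵)/((3.204×10⁻¹⁹)(0.0586)) ≈ 0.521 T.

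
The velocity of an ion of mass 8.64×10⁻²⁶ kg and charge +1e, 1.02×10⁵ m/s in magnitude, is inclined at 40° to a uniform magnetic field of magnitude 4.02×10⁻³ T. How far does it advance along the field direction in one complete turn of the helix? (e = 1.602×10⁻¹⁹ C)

v∥ = v cosθ = 1.02×10⁵·cos40° ≈ 7.814×10⁴ m/s.
T = 2πm/(|q|B) = 2π(8.64×10⁻²⁶)/((1.602×10⁻¹⁹)(4.02×10⁻³)) ≈ 8.430×10⁻⁴ s.
pitch = v∥ T = (7.814×10⁴)(8.430×10⁻⁴) ≈ 65.9 m.

p ≈ 65.9 m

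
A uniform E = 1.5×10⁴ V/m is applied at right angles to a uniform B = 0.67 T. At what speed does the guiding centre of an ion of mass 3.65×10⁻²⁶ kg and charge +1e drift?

v_d ≈ 2.2×10⁴ m/s

The steady drift has the magnetic force balancing the electric force, so v_d = E/B.
v_d = 1.5×10⁴/0.67 = 2.2×10⁴ m/s.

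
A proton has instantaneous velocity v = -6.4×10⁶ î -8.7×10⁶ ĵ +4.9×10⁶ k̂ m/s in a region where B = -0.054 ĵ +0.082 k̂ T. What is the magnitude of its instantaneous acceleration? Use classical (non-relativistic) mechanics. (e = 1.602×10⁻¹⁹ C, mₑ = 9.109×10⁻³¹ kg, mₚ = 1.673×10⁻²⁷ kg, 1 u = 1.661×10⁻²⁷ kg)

|a| ≈ 7.39×10¹³ m/s²

v×B = (-4.49×10⁵, 5.25×10⁵, 3.46×10⁵) N/C.
F = q v×B = (1.602×10⁻¹⁹ C)·(-4.49×10⁵, 5.25×10⁵, 3.46×10⁵) = (-7.19×10⁻¹⁴, 8.41×10⁻¹⁴, 5.54×10⁻¹⁴) N.
|a| = |F|/m = 1.237×10⁻¹³/1.673×10⁻²⁷ ≈ 7.39×10¹³ m/s².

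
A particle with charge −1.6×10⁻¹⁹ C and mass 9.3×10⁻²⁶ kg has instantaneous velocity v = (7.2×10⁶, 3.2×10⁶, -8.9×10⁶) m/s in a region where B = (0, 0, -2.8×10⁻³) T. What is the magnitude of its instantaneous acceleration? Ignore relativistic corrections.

|a| ≈ 3.80×10¹⁰ m/s²

v×B = (-8960, 2.02×10⁴, 0) N/C.
F = q v×B = (−1.6×10⁻¹⁹ C)·(-8960, 2.02×10⁴, 0) = (1.43×10⁻¹⁵, -3.23×10⁻¹⁵, 0) N.
|a| = |F|/m = 3.530×10⁻¹⁵/9.3×10⁻²⁶ ≈ 3.80×10¹⁰ m/s².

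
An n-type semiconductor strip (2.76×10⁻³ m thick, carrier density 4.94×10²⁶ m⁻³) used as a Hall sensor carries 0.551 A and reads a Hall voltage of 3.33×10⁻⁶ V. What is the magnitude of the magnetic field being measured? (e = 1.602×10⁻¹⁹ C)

From V_H = IB/(n e t), B = V_H n e t / I.
B = (3.33×10⁻⁶)(4.94×10²⁶)(1.602×10⁻¹⁹)(2.76×10⁻³)/0.551 ≈ 1.32 T.

B ≈ 1.32 T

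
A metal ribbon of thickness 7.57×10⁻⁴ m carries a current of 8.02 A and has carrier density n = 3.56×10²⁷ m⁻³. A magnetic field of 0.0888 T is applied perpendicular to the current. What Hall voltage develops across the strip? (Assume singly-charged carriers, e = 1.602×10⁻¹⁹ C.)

V_H ≈ 1.65×10⁻⁶ V

V_H = IB/(n e t).
V_H = (8.02)(0.0888)/((3.56×10²⁷)(1.602×10⁻¹⁹)(7.57×10⁻⁴)) ≈ 1.65×10⁻⁶ V.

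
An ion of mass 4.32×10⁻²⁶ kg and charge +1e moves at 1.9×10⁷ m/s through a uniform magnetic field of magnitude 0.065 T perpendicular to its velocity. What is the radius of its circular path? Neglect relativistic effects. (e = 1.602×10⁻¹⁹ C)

r ≈ 79 m

The magnetic force provides the centripetal force: |q|vB = mv²/r.
r = mv/(|q|B) = (4.32×10⁻²⁶)(1.9×10⁷)/((1.602×10⁻¹⁹)(0.065)) ≈ 79 m.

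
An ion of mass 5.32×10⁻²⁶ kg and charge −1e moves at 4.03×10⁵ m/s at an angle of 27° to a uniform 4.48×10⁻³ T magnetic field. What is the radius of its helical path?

r ≈ 13.6 m

v⊥ = v sinθ = 4.03×10⁵·sin27° ≈ 1.830×10⁵ m/s.
r = m v⊥/(|q|B) = (5.32×10⁻²⁶)(1.830×10⁵)/((1.602×10⁻¹⁹)(4.48×10⁻³)) ≈ 13.6 m.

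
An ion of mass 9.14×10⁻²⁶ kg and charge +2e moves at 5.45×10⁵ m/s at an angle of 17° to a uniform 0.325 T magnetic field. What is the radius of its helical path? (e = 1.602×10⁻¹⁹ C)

v⊥ = v sinθ = 5.45×10⁵·sin17° ≈ 1.593×10⁵ m/s.
r = m v⊥/(|q|B) = (9.14×10⁻²⁶)(1.593×10⁵)/((3.204×10⁻¹⁹)(0.325)) ≈ 0.140 m.

r ≈ 0.140 m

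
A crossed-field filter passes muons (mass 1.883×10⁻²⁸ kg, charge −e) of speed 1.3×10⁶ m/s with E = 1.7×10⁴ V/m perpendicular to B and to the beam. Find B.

B = 0.013 T

Balance of forces in the selector: qE = qvB ⇒ B = E/v.
B = 1.7×10⁴/1.3×10⁶ = 0.013 T.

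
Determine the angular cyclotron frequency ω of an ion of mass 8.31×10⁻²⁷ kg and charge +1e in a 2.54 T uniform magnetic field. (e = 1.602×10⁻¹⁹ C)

ω ≈ 4.90×10⁷ rad/s

ω = |q|B/m.
ω = (1.602×10⁻¹⁹)(2.54)/8.31×10⁻²⁷ ≈ 4.90×10⁷ rad/s.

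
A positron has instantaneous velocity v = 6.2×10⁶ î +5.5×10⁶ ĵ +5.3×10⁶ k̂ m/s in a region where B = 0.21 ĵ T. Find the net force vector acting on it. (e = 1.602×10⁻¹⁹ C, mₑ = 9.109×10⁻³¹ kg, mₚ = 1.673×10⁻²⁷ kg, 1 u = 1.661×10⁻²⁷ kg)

F ≈ (-1.78×10⁻¹³, 0, 2.09×10⁻¹³) N

v×B = (-1.11×10⁶, 0, 1.30×10⁶) N/C.
F = q v×B = (1.602×10⁻¹⁹ C)·(-1.11×10⁶, 0, 1.30×10⁶) = (-1.78×10⁻¹³, 0, 2.09×10⁻¹³) N.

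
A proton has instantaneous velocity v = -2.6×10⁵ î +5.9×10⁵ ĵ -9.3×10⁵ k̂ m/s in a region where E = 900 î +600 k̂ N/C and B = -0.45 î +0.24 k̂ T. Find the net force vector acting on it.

F ≈ (2.28×10⁻¹⁴, 7.70×10⁻¹⁴, 4.26×10⁻¹⁴) N

v×B = (1.42×10⁵, 4.81×10⁵, 2.66×10⁵) N/C.
E + v×B = (1.42×10⁵, 4.81×10⁵, 2.66×10⁵) N/C.
F = q(E + v×B) = (1.602×10⁻¹⁹ C)·(1.42×10⁵, 4.81×10⁵, 2.66×10⁵) = (2.28×10⁻¹⁴, 7.70×10⁻¹⁴, 4.26×10⁻¹⁴) N.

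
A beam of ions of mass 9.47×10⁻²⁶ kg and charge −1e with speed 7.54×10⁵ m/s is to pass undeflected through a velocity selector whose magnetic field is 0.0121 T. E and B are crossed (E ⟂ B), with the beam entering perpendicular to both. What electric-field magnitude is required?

E = 9120 V/m

For straight-line motion qE = qvB, so E = vB.
E = 7.54×10⁵ × 0.0121 = 9120 V/m.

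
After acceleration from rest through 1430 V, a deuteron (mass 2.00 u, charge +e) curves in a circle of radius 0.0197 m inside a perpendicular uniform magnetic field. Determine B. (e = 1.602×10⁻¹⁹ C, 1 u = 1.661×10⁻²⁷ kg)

B ≈ 0.391 T

v = √(2|q|V/m) = √(2·1.602×10⁻¹⁹·1430/3.322×10⁻²⁷) ≈ 3.714×10⁵ m/s.
B = mv/(|q|r) = (3.322×10⁻²⁷)(3.714×10⁵)/((1.602×10⁻¹⁹)(0.0197)) ≈ 0.391 T.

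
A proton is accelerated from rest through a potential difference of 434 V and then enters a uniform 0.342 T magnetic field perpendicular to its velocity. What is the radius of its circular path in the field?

r ≈ 8.80×10⁻³ m

Acceleration: |q|V = ½mv² ⇒ v = √(2|q|V/m) = √(2·1.602×10⁻¹⁹·434/1.673×10⁻²⁷) ≈ 2.883×10⁵ m/s.
In the field: r = mv/(|q|B) = (1.673×10⁻²⁷)(2.883×10⁵)/((1.602×10⁻¹⁹)(0.342)) ≈ 8.80×10⁻³ m.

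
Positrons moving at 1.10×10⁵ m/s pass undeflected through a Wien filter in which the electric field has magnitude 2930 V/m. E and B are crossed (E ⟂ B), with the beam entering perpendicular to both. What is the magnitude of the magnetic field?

Balance of forces in the selector: qE = qvB ⇒ B = E/v.
B = 2930/1.10×10⁵ = 0.0266 T.

B = 0.0266 T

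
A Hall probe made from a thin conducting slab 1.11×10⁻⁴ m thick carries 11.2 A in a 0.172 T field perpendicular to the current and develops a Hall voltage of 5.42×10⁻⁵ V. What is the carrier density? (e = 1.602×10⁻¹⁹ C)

n ≈ 2.00×10²⁷ m⁻³

From V_H = IB/(n e t), n = IB/(V_H e t).
n = (11.2)(0.172)/((5.42×10⁻⁵)(1.602×10⁻¹⁹)(1.11×10⁻⁴)) ≈ 2.00×10²⁷ m⁻³.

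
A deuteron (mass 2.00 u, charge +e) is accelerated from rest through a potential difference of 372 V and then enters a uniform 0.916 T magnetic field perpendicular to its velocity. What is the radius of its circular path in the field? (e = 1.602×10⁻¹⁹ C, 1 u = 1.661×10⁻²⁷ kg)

r ≈ 4.29×10⁻³ m

Acceleration: |q|V = ½mv² ⇒ v = √(2|q|V/m) = √(2·1.602×10⁻¹⁹·372/3.322×10⁻²⁷) ≈ 1.894×10⁵ m/s.
In the field: r = mv/(|q|B) = (3.322×10⁻²⁷)(1.894×10⁵)/((1.602×10⁻¹⁹)(0.916)) ≈ 4.29×10⁻³ m.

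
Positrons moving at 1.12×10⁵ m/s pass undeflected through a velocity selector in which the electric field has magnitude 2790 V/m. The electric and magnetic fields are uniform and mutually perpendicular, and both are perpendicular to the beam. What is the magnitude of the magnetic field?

B = 0.0249 T

Balance of forces in the selector: qE = qvB ⇒ B = E/v.
B = 2790/1.12×10⁵ = 0.0249 T.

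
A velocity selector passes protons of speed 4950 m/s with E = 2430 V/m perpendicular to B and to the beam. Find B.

B = 0.491 T

Balance of forces in the selector: qE = qvB ⇒ B = E/v.
B = 2430/4950 = 0.491 T.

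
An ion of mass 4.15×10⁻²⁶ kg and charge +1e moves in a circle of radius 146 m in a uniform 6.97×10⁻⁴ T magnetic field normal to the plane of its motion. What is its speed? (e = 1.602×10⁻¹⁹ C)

From |q|vB = mv²/r, v = |q|Br/m.
v = (1.602×10⁻¹⁹)(6.97×10⁻⁴)(146)/4.15×10⁻²⁶ ≈ 3.93×10⁵ m/s.

v ≈ 3.93×10⁵ m/s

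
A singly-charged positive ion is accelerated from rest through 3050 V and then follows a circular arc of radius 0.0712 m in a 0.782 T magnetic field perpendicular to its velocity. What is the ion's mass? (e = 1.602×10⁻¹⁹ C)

Combine |q|V = ½mv² and r = mv/(|q|B): eliminate v to get m = qB²r²/(2V).
m = (1.602×10⁻¹⁹)(0.782)²(0.0712)²/(2·3050) ≈ 8.14×10⁻²⁶ kg.

m ≈ 8.14×10⁻²⁶ kg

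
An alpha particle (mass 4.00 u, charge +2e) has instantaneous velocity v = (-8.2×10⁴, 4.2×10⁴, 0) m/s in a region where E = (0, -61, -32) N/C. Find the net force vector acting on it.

F ≈ (0, -1.95×10⁻¹⁷, -1.03×10⁻¹⁷) N

Only an electric field acts, so F = qE = (3.204×10⁻¹⁹ C)·(0, -61.0, -32.0) = (0, -1.95×10⁻¹⁷, -1.03×10⁻¹⁷) N.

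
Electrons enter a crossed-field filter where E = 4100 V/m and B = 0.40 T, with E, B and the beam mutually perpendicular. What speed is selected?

For undeflected motion the electric and magnetic forces balance: qE = qvB.
v = E/B = 4100/0.40 = 1.0×10⁴ m/s.

v = 1.0×10⁴ m/s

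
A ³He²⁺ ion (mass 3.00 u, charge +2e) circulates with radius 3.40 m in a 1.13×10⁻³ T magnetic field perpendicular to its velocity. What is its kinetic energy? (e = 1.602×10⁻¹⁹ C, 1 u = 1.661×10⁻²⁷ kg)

v = |q|Br/m, then KE = ½mv² = (qBr)²/(2m).
v = (3.204×10⁻¹⁹)(1.13×10⁻³)(3.40)/4.983×10⁻²⁷ ≈ 2.470×10⁵ m/s.
KE = ½(4.983×10⁻²⁷)(2.470×10⁵)² ≈ 1.52×10⁻¹⁶ J = 949 eV.

KE ≈ 949 eV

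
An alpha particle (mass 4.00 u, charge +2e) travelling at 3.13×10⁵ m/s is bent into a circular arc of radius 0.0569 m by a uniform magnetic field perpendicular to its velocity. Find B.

From |q|vB = mv²/r, B = mv/(|q|r).
B = (6.644×10⁻²⁷)(3.13×10⁵)/((3.204×10⁻¹⁹)(0.0569)) ≈ 0.114 T.

B ≈ 0.114 T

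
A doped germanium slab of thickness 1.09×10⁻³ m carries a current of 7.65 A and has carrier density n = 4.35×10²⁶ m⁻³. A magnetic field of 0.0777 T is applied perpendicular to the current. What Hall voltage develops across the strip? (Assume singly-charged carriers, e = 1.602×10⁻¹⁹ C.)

V_H = IB/(n e t).
V_H = (7.65)(0.0777)/((4.35×10²⁶)(1.602×10⁻¹⁹)(1.09×10⁻³)) ≈ 7.83×10⁻⁶ V.

V_H ≈ 7.83×10⁻⁶ V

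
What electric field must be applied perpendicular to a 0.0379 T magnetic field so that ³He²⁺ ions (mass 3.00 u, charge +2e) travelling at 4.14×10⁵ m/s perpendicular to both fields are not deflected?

For straight-line motion qE = qvB, so E = vB.
E = 4.14×10⁵ × 0.0379 = 1.57×10⁴ V/m.

E = 1.57×10⁴ V/m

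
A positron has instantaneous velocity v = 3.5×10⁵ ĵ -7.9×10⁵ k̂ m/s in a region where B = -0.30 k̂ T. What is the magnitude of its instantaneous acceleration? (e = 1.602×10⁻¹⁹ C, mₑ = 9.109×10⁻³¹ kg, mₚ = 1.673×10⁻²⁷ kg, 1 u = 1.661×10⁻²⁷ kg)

v×B = (-1.05×10⁵, 0, 0) N/C.
F = q v×B = (1.602×10⁻¹⁹ C)·(-1.05×10⁵, 0, 0) = (-1.68×10⁻¹⁴, 0, 0) N.
|a| = |F|/m = 1.682×10⁻¹⁴/9.109×10⁻³¹ ≈ 1.85×10¹⁶ m/s².

|a| ≈ 1.85×10¹⁶ m/s²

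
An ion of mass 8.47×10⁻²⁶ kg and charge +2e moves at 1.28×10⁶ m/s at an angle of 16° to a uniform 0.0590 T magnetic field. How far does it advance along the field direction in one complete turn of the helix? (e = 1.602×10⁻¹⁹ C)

p ≈ 34.6 m

v∥ = v cosθ = 1.28×10⁶·cos16° ≈ 1.230×10⁶ m/s.
T = 2πm/(|q|B) = 2π(8.47×10⁻²⁶)/((3.204×10⁻¹⁹)(0.0590)) ≈ 2.815×10⁻⁵ s.
pitch = v∥ T = (1.230×10⁶)(2.815×10⁻⁵) ≈ 34.6 m.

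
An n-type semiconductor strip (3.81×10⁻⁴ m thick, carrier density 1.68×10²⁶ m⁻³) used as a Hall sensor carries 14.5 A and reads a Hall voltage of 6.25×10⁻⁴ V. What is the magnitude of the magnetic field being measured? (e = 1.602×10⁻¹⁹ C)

From V_H = IB/(n e t), B = V_H n e t / I.
B = (6.25×10⁻⁴)(1.68×10²⁶)(1.602×10⁻¹⁹)(3.81×10⁻⁴)/14.5 ≈ 0.442 T.

B ≈ 0.442 T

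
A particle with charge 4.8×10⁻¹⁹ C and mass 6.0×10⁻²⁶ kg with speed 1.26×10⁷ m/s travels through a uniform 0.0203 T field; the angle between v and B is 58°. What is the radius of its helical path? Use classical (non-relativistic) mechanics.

v⊥ = v sinθ = 1.26×10⁷·sin58° ≈ 1.069×10⁷ m/s.
r = m v⊥/(|q|B) = (6.0×10⁻²⁶)(1.069×10⁷)/((4.8×10⁻¹⁹)(0.0203)) ≈ 65.8 m.

r ≈ 65.8 m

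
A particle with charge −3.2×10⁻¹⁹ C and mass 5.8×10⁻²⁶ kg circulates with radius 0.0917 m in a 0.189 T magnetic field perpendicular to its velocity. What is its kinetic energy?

v = |q|Br/m, then KE = ½mv² = (qBr)²/(2m).
v = (3.2×10⁻¹⁹)(0.189)(0.0917)/5.8×10⁻²⁶ ≈ 9.562×10⁴ m/s.
KE = ½(5.8×10⁻²⁶)(9.562×10⁴)² ≈ 2.65×10⁻¹⁶ J = 1660 eV.

KE ≈ 1660 eV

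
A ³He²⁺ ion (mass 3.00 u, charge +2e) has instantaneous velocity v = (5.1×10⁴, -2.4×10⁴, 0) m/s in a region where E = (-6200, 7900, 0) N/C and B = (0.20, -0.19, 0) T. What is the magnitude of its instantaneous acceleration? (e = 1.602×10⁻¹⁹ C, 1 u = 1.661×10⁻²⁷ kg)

|a| ≈ 7.18×10¹¹ m/s²

v×B = (0, 0, -4890) N/C.
E + v×B = (-6200, 7900, -4890) N/C.
F = q(E + v×B) = (3.204×10⁻¹⁹ C)·(-6200, 7900, -4890) = (-1.99×10⁻¹⁵, 2.53×10⁻¹⁵, -1.57×10⁻¹⁵) N.
|a| = |F|/m = 3.579×10⁻¹⁵/4.983×10⁻²⁷ ≈ 7.18×10¹¹ m/s².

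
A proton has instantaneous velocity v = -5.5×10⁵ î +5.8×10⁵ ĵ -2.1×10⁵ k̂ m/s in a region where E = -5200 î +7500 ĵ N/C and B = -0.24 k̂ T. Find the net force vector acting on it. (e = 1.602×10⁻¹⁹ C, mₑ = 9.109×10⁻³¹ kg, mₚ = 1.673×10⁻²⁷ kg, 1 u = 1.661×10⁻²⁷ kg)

F ≈ (-2.31×10⁻¹⁴, -1.99×10⁻¹⁴, 0) N

v×B = (-1.39×10⁵, -1.32×10⁵, 0) N/C.
E + v×B = (-1.44×10⁵, -1.24×10⁵, 0) N/C.
F = q(E + v×B) = (1.602×10⁻¹⁹ C)·(-1.44×10⁵, -1.24×10⁵, 0) = (-2.31×10⁻¹⁴, -1.99×10⁻¹⁴, 0) N.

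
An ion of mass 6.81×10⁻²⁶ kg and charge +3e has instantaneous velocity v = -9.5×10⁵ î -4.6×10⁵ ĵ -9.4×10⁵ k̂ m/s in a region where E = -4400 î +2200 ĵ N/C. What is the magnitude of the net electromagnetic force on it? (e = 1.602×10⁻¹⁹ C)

|F| ≈ 2.36×10⁻¹⁵ N

Only an electric field acts, so F = qE = (4.806×10⁻¹⁹ C)·(-4400, 2200, 0) = (-2.11×10⁻¹⁵, 1.06×10⁻¹⁵, 0) N.
|F| = 2.36×10⁻¹⁵ N.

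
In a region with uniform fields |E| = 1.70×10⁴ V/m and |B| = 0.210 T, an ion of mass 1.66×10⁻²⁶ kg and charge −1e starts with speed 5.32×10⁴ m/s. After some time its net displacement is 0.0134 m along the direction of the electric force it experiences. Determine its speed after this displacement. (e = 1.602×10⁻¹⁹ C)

B does no work; ΔKE = |q|E d.
½mv_f² = ½mv₀² + |q|Ed = ½(1.66×10⁻²⁶)(5.32×10⁴)² + (1.602×10⁻¹⁹)(1.70×10⁴)(0.0134) ≈ 2.349×10⁻¹⁷ J + 3.649×10⁻¹⁷ J ≈ 5.998×10⁻¹⁷ J.
v_f = √(2·5.998×10⁻¹⁷/1.66×10⁻²⁶) ≈ 8.50×10⁴ m/s.

v_f ≈ 8.50×10⁴ m/s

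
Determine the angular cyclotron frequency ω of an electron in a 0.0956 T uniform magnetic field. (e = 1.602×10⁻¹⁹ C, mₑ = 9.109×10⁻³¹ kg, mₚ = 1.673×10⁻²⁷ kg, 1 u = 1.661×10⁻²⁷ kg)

ω ≈ 1.68×10¹⁰ rad/s

ω = |q|B/m.
ω = (1.602×10⁻¹⁹)(0.0956)/9.109×10⁻³¹ ≈ 1.68×10¹⁰ rad/s.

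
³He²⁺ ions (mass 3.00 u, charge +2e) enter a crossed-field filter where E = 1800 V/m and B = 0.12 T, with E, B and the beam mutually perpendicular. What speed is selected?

Zero net Lorentz force requires |qE| = |q v×B|, i.e. E = vB.
v = E/B = 1800/0.12 = 1.5×10⁴ m/s.
The result is independent of the particle's charge and mass.

v = 1.5×10⁴ m/s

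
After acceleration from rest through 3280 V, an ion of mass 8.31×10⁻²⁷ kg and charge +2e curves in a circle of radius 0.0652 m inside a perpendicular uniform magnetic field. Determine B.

v = √(2|q|V/m) = √(2·3.204×10⁻¹⁹·3280/8.31×10⁻²⁷) ≈ 5.029×10⁵ m/s.
B = mv/(|q|r) = (8.31×10⁻²⁷)(5.029×10⁵)/((3.204×10⁻¹⁹)(0.0652)) ≈ 0.200 T.

B ≈ 0.200 T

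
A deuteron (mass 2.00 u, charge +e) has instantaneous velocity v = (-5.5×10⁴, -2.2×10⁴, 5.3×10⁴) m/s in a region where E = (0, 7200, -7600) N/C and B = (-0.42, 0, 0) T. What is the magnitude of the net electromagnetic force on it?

|F| ≈ 3.62×10⁻¹⁵ N

v×B = (0, -2.23×10⁴, -9240) N/C.
E + v×B = (0, -1.51×10⁴, -1.68×10⁴) N/C.
F = q(E + v×B) = (1.602×10⁻¹⁹ C)·(0, -1.51×10⁴, -1.68×10⁴) = (0, -2.41×10⁻¹⁵, -2.70×10⁻¹⁵) N.
|F| = 3.62×10⁻¹⁵ N.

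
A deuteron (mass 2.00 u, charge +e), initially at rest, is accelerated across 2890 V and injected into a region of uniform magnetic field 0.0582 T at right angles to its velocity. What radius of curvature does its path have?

Acceleration: |q|V = ½mv² ⇒ v = √(2|q|V/m) = √(2·1.602×10⁻¹⁹·2890/3.322×10⁻²⁷) ≈ 5.280×10⁵ m/s.
In the field: r = mv/(|q|B) = (3.322×10⁻²⁷)(5.280×10⁵)/((1.602×10⁻¹⁹)(0.0582)) ≈ 0.188 m.

r ≈ 0.188 m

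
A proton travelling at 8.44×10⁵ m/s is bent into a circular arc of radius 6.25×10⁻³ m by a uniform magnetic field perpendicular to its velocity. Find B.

B ≈ 1.41 T

From |q|vB = mv²/r, B = mv/(|q|r).
B = (1.673×10⁻²⁷)(8.44×10⁵)/((1.602×10⁻¹⁹)(6.25×10⁻³)) ≈ 1.41 T.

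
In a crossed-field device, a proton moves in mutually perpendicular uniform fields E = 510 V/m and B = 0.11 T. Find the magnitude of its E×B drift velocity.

The E×B drift speed is v_d = E/B.
v_d = 510/0.11 = 4600 m/s.

v_d ≈ 4600 m/s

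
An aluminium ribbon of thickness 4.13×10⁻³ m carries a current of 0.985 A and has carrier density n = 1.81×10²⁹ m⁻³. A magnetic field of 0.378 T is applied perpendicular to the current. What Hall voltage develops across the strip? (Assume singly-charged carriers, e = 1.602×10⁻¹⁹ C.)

V_H = IB/(n e t).
V_H = (0.985)(0.378)/((1.81×10²⁹)(1.602×10⁻¹⁹)(4.13×10⁻³)) ≈ 3.11×10⁻⁹ V.

V_H ≈ 3.11×10⁻⁹ V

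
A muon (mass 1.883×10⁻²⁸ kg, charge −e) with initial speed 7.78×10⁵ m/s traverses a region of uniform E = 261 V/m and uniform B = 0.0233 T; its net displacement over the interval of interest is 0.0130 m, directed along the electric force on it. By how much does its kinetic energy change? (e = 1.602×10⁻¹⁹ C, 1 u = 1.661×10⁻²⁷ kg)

The magnetic force is always ⟂ v and does no work; only the electric force changes KE.
ΔKE = F_E · d = |q|E d = (1.602×10⁻¹⁹)(261)(0.0130) ≈ 5.44×10⁻¹⁹ J.

ΔKE ≈ 5.44×10⁻¹⁹ J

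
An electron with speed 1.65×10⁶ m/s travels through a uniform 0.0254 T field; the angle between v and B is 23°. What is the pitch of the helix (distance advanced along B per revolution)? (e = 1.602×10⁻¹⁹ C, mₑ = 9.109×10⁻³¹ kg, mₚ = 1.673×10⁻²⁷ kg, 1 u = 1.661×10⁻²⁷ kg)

p ≈ 2.14×10⁻³ m

v∥ = v cosθ = 1.65×10⁶·cos23° ≈ 1.519×10⁶ m/s.
T = 2πm/(|q|B) = 2π(9.109×10⁻³¹)/((1.602×10⁻¹⁹)(0.0254)) ≈ 1.407×10⁻⁹ s.
pitch = v∥ T = (1.519×10⁶)(1.407×10⁻⁹) ≈ 2.14×10⁻³ m.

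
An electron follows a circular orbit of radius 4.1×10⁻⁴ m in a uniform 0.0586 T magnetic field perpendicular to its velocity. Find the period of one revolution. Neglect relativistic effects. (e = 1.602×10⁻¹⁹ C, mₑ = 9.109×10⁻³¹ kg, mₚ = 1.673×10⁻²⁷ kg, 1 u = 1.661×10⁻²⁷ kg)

T ≈ 6.10×10⁻¹⁰ s

The cyclotron period depends only on m, q, B: T = 2πm/(|q|B).
T = 2π(9.109×10⁻³¹)/((1.602×10⁻¹⁹)(0.0586)) ≈ 6.10×10⁻¹⁰ s.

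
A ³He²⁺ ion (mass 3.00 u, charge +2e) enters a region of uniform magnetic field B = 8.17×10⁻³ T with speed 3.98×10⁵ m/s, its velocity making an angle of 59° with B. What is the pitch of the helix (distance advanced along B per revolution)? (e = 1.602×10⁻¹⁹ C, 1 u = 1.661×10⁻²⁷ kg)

p ≈ 2.45 m

v∥ = v cosθ = 3.98×10⁵·cos59° ≈ 2.050×10⁵ m/s.
T = 2πm/(|q|B) = 2π(4.983×10⁻²⁷)/((3.204×10⁻¹⁹)(8.17×10⁻³)) ≈ 1.196×10⁻⁵ s.
pitch = v∥ T = (2.050×10⁵)(1.196×10⁻⁵) ≈ 2.45 m.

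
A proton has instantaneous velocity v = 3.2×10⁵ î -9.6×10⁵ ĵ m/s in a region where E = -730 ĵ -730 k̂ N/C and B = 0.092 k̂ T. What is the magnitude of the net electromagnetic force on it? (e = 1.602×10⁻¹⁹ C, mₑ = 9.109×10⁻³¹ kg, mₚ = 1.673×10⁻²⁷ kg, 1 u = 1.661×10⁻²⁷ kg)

v×B = (-8.83×10⁴, -2.94×10⁴, 0) N/C.
E + v×B = (-8.83×10⁴, -3.02×10⁴, -730) N/C.
F = q(E + v×B) = (1.602×10⁻¹⁹ C)·(-8.83×10⁴, -3.02×10⁴, -730) = (-1.41×10⁻¹⁴, -4.83×10⁻¹⁵, -1.17×10⁻¹⁶) N.
|F| = 1.50×10⁻¹⁴ N.

|F| ≈ 1.50×10⁻¹⁴ N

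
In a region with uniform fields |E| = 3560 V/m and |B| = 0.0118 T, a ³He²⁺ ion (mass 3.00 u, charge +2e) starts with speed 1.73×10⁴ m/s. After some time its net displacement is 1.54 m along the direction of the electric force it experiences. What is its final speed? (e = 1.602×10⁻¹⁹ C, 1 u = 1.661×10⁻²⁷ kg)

B does no work; ΔKE = |q|E d.
½mv_f² = ½mv₀² + |q|Ed = ½(4.983×10⁻²⁷)(1.73×10⁴)² + (3.204×10⁻¹⁹)(3560)(1.54) ≈ 7.457×10⁻¹⁹ J + 1.757×10⁻¹⁵ J ≈ 1.757×10⁻¹⁵ J.
v_f = √(2·1.757×10⁻¹⁵/4.983×10⁻²⁷) ≈ 8.40×10⁵ m/s.

v_f ≈ 8.40×10⁵ m/s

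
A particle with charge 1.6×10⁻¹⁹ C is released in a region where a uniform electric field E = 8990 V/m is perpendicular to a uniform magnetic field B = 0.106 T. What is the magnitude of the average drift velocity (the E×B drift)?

v_d ≈ 8.48×10⁴ m/s

The E×B drift speed is v_d = E/B.
v_d = 8990/0.106 = 8.48×10⁴ m/s.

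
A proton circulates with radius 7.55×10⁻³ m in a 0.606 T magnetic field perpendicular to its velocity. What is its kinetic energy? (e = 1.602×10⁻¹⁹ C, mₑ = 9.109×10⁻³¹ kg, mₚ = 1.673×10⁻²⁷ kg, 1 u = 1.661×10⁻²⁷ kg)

KE ≈ 1000 eV

v = |q|Br/m, then KE = ½mv² = (qBr)²/(2m).
v = (1.602×10⁻¹⁹)(0.606)(7.55×10⁻³)/1.673×10⁻²⁷ ≈ 4.381×10⁵ m/s.
KE = ½(1.673×10⁻²⁷)(4.381×10⁵)² ≈ 1.61×10⁻¹⁶ J = 1000 eV.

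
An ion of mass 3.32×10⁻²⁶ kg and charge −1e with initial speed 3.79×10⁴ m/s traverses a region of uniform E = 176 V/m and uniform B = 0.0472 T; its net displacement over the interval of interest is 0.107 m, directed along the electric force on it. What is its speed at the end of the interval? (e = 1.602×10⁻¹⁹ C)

B does no work; ΔKE = |q|E d.
½mv_f² = ½mv₀² + |q|Ed = ½(3.32×10⁻²⁶)(3.79×10⁴)² + (1.602×10⁻¹⁹)(176)(0.107) ≈ 2.384×10⁻¹⁷ J + 3.017×10⁻¹⁸ J ≈ 2.686×10⁻¹⁷ J.
v_f = √(2·2.686×10⁻¹⁷/3.32×10⁻²⁶) ≈ 4.02×10⁴ m/s.

v_f ≈ 4.02×10⁴ m/s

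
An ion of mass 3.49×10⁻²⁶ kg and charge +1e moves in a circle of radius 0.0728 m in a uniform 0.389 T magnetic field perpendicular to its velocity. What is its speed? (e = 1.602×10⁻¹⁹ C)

From |q|vB = mv²/r, v = |q|Br/m.
v = (1.602×10⁻¹⁹)(0.389)(0.0728)/3.49×10⁻²⁶ ≈ 1.30×10⁵ m/s.

v ≈ 1.30×10⁵ m/s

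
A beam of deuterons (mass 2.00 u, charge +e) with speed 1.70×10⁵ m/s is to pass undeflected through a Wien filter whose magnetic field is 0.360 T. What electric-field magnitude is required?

E = 6.12×10⁴ V/m

For straight-line motion qE = qvB, so E = vB.
E = 1.70×10⁵ × 0.360 = 6.12×10⁴ V/m.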